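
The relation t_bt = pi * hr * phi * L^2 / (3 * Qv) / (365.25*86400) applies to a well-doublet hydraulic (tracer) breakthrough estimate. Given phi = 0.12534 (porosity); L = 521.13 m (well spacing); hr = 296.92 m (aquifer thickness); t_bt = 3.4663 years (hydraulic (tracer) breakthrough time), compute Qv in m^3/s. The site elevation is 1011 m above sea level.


Qv = pi*hr*phi*L^2 / (3*t_bt*365.25*86400)
Qv = pi*296.92*0.12534*521.13^2 / (3*3.4663*365.25*86400)
Qv = 0.096756 m^3/s


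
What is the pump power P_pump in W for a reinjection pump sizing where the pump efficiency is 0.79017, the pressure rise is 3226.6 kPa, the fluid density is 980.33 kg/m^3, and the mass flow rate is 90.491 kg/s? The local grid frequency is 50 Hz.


P_pump = mdot * dP / (rho * eta)
P_pump = 90.491 * 3226.6 / (980.33 * 0.79017)
P_pump = 376.9274 kW
Convert: 376.9274 kW * 1000.0 = 3.7693e+05 W
P_pump = 3.7693e+05 W


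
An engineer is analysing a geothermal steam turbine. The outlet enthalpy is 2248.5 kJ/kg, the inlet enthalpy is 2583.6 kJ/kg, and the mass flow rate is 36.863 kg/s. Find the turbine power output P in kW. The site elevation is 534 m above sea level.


P = mdot * (h_in - h_out) / 1000
P = 36.863 * (2583.6 - 2248.5) / 1000
P = 12.35279 MW
Convert: 12.35279 MW * 1000.0 = 12353 kW
P = 12353 kW


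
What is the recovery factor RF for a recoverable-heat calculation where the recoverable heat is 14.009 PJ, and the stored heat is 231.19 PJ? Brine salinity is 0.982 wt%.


RF = Q_rec / Q_s
RF = 14.009 / 231.19
RF = 0.060595


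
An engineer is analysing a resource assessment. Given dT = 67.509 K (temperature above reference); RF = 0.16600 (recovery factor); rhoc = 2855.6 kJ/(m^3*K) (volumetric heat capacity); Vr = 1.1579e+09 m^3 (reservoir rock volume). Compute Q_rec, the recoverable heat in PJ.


Step 1: Q_s = Vr*rhoc*dT/1e12 = 1.1579e+09*2855.6*67.509/1e12 = 223.2185 PJ
Step 2: Q_rec = Q_s * RF = 223.2185 * 0.166 = 37.054 PJ
Q_rec = 37.054 PJ


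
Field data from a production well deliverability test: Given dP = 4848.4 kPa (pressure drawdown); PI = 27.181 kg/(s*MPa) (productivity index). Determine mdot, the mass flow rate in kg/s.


mdot = PI * dP / 1000
mdot = 27.181 * 4848.4 / 1000
mdot = 131.78 kg/s


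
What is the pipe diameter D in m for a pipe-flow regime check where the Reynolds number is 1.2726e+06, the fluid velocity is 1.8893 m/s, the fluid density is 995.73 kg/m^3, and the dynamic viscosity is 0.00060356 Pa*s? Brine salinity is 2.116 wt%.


D = Re * mu / (rho * vel)
D = 1.2726e+06 * 0.00060356 / (995.73 * 1.8893)
D = 0.40829 m


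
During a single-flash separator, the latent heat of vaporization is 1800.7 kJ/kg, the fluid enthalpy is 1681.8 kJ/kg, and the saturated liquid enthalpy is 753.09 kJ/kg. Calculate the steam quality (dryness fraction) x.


x = (h - hf) / hfg
x = (1681.8 - 753.09) / 1800.7
x = 0.51575


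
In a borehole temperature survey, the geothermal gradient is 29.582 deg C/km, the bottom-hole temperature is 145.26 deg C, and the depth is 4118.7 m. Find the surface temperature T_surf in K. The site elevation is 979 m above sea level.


T_surf = T_d - grad * d / 1000
T_surf = 145.26 - 29.582 * 4118.7 / 1000
T_surf = 23.42062 deg C
Convert to K: 23.42062 + 273.15 = 296.57 K
T_surf = 296.57 K


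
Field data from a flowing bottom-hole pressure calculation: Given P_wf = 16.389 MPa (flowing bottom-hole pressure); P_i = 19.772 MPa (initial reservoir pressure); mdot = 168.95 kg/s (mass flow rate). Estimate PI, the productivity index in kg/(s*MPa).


PI = mdot / (P_i - P_wf)
PI = 168.95 / (19.772 - 16.389)
PI = 49.941 kg/(s*MPa)


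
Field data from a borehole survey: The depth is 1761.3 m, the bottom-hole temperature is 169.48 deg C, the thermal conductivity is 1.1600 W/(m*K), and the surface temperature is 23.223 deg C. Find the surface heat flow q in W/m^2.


Step 1: grad = (T_d - T_surf)/d * 1000 = (169.48 - 23.223)/1761.3 * 1000 = 83.03923 deg C/km
Step 2: q = k * grad / 1000 = 1.16 * 83.03923 / 1000 = 0.096326 W/m^2
q = 0.096326 W/m^2


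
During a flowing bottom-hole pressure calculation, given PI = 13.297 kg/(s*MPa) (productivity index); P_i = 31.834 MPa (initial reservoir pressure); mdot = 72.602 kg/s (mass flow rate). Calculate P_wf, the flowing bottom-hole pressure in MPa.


P_wf = P_i - mdot / PI
P_wf = 31.834 - 72.602 / 13.297
P_wf = 26.374 MPa


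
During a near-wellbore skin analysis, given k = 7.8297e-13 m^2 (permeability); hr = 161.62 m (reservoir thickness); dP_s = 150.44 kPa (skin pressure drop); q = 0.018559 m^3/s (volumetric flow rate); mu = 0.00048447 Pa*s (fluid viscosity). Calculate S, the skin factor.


S = dP_s * 1000 * 2*pi*k*hr / (q*mu)
S = 150.44 * 1000 * 2*pi*7.8297e-13*161.62 / (0.018559*0.00048447)
S = 13.303


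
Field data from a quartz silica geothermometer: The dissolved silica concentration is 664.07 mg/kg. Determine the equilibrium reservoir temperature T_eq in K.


T_eq = 1309 / (5.19 - log10(SiO2)) - 273.15
T_eq = 1309 / (5.19 - log10(664.07)) - 273.15
T_eq = 279.6871 deg C
Convert to K: 279.6871 + 273.15 = 552.84 K
T_eq = 552.84 K


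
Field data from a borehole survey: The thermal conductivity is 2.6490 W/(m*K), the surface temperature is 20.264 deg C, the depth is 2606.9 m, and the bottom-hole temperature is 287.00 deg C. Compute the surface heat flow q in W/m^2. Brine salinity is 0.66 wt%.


Step 1: grad = (T_d - T_surf)/d * 1000 = (287.0 - 20.264)/2606.9 * 1000 = 102.3192 deg C/km
Step 2: q = k * grad / 1000 = 2.649 * 102.3192 / 1000 = 0.27104 W/m^2
q = 0.27104 W/m^2


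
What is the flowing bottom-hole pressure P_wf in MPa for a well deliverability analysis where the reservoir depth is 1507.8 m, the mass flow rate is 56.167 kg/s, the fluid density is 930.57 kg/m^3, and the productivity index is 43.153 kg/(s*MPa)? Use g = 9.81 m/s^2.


Step 1: P_i = rho*g*h/1e6 = 930.57*9.81*1507.8/1e6 = 13.76454 MPa
Step 2: P_wf = P_i - mdot/PI = 13.76454 - 56.167/43.153 = 12.463 MPa
P_wf = 12.463 MPa


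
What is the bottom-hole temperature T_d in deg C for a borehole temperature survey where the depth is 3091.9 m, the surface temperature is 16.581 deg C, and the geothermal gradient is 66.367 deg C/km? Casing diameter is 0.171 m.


T_d = T_surf + grad * d / 1000
T_d = 16.581 + 66.367 * 3091.9 / 1000
T_d = 221.78 deg C


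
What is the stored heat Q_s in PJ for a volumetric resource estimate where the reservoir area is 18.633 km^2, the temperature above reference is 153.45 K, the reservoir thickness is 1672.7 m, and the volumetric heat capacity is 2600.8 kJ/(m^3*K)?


Step 1: Vr = A*1e6*hr = 18.633*1e6*1672.7 = 3.116742e+10 m^3
Step 2: Q_s = Vr*rhoc*dT/1e12 = 3.116742e+10*2600.8*153.45/1e12 = 12439 PJ
Q_s = 12439 PJ


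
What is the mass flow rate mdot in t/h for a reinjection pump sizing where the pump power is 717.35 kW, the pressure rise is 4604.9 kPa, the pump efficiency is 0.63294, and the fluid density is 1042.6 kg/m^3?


mdot = P_pump * rho * eta / dP
mdot = 717.35 * 1042.6 * 0.63294 / 4604.9
mdot = 102.7995 kg/s
Convert: 102.7995 kg/s * 3.6 = 370.08 t/h
mdot = 370.08 t/h


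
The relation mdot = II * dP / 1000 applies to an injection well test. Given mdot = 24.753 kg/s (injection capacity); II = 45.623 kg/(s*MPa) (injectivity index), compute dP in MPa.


dP = mdot * 1000 / II
dP = 24.753 * 1000 / 45.623
dP = 542.5553 kPa
Convert: 542.5553 kPa * 0.001 = 0.54256 MPa
dP = 0.54256 MPa


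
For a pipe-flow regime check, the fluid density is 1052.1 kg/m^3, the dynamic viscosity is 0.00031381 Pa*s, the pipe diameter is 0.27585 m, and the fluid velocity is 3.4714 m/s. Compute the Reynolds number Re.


Re = rho * vel * D / mu
Re = 1052.1 * 3.4714 * 0.27585 / 0.00031381
Re = 3.2105e+06


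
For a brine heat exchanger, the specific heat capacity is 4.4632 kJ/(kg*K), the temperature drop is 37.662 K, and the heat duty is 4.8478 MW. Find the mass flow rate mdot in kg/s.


mdot = Q * 1000 / (cp * dT)
mdot = 4.8478 * 1000 / (4.4632 * 37.662)
mdot = 28.840 kg/s


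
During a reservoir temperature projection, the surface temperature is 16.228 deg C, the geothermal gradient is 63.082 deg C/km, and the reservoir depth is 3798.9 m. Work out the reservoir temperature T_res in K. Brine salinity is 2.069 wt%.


T_res = T_surf + grad * d / 1000
T_res = 16.228 + 63.082 * 3798.9 / 1000
T_res = 255.8702 deg C
Convert to K: 255.8702 + 273.15 = 529.02 K
T_res = 529.02 K


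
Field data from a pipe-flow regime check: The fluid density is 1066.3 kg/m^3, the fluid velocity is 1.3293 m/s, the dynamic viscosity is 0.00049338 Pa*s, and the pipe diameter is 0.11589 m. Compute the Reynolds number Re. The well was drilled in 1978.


Re = rho * vel * D / mu
Re = 1066.3 * 1.3293 * 0.11589 / 0.00049338
Re = 3.3294e+05


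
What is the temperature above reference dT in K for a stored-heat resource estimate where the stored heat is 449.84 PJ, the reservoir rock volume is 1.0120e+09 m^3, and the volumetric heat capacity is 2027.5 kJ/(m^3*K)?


dT = Q_s * 1e12 / (Vr * rhoc)
dT = 449.84 * 1e12 / (1.0120e+09 * 2027.5)
dT = 219.24 K


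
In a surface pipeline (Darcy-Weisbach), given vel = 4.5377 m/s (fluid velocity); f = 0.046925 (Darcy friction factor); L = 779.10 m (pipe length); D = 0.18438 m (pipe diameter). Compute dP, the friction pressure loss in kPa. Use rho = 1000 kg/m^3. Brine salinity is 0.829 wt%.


dP = f * (L/D) * (rho*vel^2/2) / 1000
dP = 0.046925 * (779.10/0.18438) * (1000*4.5377^2/2) / 1000
dP = 2041.4 kPa


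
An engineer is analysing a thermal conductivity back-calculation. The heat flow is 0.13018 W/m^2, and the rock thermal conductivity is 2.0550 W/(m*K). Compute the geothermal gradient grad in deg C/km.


grad = q / k * 1000
grad = 0.13018 / 2.0550 * 1000
grad = 63.348 deg C/km


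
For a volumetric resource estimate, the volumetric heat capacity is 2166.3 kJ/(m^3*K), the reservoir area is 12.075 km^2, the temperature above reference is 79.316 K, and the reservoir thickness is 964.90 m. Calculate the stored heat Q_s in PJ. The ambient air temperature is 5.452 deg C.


Step 1: Vr = A*1e6*hr = 12.075*1e6*964.9 = 1.165117e+10 m^3
Step 2: Q_s = Vr*rhoc*dT/1e12 = 1.165117e+10*2166.3*79.316/1e12 = 2001.9 PJ
Q_s = 2001.9 PJ


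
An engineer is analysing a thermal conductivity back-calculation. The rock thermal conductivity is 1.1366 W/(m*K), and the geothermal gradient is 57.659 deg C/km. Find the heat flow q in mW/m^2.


q = k * grad / 1000
q = 1.1366 * 57.659 / 1000
q = 0.06553522 W/m^2
Convert: 0.06553522 W/m^2 * 1000.0 = 65.535 mW/m^2
q = 65.535 mW/m^2


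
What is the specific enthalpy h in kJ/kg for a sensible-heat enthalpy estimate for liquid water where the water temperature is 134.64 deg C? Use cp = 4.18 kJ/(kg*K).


h = cp * T
h = 4.18 * 134.64
h = 562.80 kJ/kg


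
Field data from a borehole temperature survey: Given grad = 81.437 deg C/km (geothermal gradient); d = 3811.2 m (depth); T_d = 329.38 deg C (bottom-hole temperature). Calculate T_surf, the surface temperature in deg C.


T_surf = T_d - grad * d / 1000
T_surf = 329.38 - 81.437 * 3811.2 / 1000
T_surf = 19.007 deg C


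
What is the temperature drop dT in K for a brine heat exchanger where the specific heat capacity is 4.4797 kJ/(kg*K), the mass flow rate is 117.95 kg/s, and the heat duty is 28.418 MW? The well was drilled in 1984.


dT = Q * 1000 / (mdot * cp)
dT = 28.418 * 1000 / (117.95 * 4.4797)
dT = 53.783 K


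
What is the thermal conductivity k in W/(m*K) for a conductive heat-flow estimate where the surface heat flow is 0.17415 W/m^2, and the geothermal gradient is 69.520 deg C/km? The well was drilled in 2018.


k = q * 1000 / grad
k = 0.17415 * 1000 / 69.520
k = 2.5050 W/(m*K)


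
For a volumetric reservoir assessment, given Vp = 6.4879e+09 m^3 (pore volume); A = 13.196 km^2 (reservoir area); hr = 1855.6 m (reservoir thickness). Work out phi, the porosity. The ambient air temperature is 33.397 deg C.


phi = Vp / (A * 1e6 * hr)
phi = 6.4879e+09 / (13.196 * 1e6 * 1855.6)
phi = 0.26496


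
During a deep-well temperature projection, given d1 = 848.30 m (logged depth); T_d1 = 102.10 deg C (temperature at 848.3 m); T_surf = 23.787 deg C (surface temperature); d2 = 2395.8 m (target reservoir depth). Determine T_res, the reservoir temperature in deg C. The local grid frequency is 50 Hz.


Step 1: grad = (T_d1 - T_surf)/d1 * 1000 = (102.1 - 23.787)/848.3 * 1000 = 92.31758 deg C/km
Step 2: T_res = T_surf + grad*d2/1000 = 23.787 + 92.31758*2395.8/1000 = 244.96 deg C
T_res = 244.96 deg C


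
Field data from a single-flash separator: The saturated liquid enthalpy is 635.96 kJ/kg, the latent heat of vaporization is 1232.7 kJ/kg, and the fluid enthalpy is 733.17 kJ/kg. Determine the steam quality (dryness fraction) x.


x = (h - hf) / hfg
x = (733.17 - 635.96) / 1232.7
x = 0.078859


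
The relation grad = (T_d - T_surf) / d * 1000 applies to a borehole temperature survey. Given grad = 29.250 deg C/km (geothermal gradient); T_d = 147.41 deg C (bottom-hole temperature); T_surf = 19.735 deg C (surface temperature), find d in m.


d = (T_d - T_surf) / grad * 1000
d = (147.41 - 19.735) / 29.250 * 1000
d = 4365.0 m


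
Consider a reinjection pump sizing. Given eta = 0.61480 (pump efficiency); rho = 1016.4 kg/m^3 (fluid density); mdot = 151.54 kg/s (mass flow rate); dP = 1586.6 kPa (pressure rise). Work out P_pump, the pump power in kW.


P_pump = mdot * dP / (rho * eta)
P_pump = 151.54 * 1586.6 / (1016.4 * 0.61480)
P_pump = 384.77 kW


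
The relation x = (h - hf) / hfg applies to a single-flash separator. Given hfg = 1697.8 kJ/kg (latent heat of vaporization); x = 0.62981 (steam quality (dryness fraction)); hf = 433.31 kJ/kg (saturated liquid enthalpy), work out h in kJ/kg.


h = hf + x * hfg
h = 433.31 + 0.62981 * 1697.8
h = 1502.6 kJ/kg


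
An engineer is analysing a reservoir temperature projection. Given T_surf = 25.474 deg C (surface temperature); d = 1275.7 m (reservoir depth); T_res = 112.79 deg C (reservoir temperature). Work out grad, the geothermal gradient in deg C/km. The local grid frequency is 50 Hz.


grad = (T_res - T_surf) / d * 1000
grad = (112.79 - 25.474) / 1275.7 * 1000
grad = 68.446 deg C/km


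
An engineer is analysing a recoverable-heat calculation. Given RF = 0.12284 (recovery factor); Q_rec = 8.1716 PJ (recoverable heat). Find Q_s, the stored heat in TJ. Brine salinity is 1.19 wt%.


Q_s = Q_rec / RF
Q_s = 8.1716 / 0.12284
Q_s = 66.52231 PJ
Convert: 66.52231 PJ * 1000.0 = 66522 TJ
Q_s = 66522 TJ


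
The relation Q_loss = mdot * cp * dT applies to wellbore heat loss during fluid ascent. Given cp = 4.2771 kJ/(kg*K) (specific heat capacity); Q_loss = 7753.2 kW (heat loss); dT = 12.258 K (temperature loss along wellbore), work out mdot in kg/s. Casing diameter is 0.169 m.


mdot = Q_loss / (cp * dT)
mdot = 7753.2 / (4.2771 * 12.258)
mdot = 147.88 kg/s


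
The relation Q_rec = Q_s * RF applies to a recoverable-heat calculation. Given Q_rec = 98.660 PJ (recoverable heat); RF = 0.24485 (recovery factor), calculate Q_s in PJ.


Q_s = Q_rec / RF
Q_s = 98.660 / 0.24485
Q_s = 402.94 PJ


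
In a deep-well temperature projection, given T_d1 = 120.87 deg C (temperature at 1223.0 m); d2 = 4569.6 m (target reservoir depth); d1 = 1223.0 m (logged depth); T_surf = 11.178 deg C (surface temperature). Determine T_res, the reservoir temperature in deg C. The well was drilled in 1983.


Step 1: grad = (T_d1 - T_surf)/d1 * 1000 = (120.87 - 11.178)/1223.0 * 1000 = 89.69092 deg C/km
Step 2: T_res = T_surf + grad*d2/1000 = 11.178 + 89.69092*4569.6/1000 = 421.03 deg C
T_res = 421.03 deg C


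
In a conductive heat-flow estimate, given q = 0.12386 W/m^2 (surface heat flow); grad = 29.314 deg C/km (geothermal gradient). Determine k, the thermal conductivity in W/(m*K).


k = q * 1000 / grad
k = 0.12386 * 1000 / 29.314
k = 4.2253 W/(m*K)


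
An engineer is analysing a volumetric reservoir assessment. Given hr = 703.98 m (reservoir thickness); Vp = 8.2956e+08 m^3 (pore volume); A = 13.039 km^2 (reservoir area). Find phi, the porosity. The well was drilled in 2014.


phi = Vp / (A * 1e6 * hr)
phi = 8.2956e+08 / (13.039 * 1e6 * 703.98)
phi = 0.090374


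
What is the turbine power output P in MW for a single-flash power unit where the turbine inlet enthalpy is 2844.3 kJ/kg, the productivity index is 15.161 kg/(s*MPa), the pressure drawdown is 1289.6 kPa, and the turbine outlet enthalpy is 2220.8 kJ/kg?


Step 1: mdot = PI * dP / 1000 = 15.161 * 1289.6 / 1000 = 19.55163 kg/s
Step 2: P = mdot*(h_in - h_out)/1000 = 19.55163*(2844.3 - 2220.8)/1000 = 12.190 MW
P = 12.190 MW


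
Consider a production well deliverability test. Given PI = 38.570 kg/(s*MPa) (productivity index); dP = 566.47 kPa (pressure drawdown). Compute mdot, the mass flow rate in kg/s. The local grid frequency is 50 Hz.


mdot = PI * dP / 1000
mdot = 38.570 * 566.47 / 1000
mdot = 21.849 kg/s


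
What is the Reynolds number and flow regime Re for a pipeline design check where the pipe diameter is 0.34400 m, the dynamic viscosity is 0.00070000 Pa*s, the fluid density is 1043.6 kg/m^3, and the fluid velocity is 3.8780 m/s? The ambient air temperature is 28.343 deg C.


Step 1: Re = rho*vel*D/mu = 1043.6*3.878*0.344/0.0007 = 1.9889e+06
Step 2: Re = 1.9889e+06 > 4000, so flow is turbulent.
Re = 1.9889e+06 (turbulent)


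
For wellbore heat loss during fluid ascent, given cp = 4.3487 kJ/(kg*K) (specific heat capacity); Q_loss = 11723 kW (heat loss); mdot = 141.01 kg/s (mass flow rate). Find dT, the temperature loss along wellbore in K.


dT = Q_loss / (mdot * cp)
dT = 11723 / (141.01 * 4.3487)
dT = 19.117 K


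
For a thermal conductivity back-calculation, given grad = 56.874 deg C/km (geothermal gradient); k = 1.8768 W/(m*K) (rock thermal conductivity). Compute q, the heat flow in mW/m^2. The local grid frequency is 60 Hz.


q = k * grad / 1000
q = 1.8768 * 56.874 / 1000
q = 0.1067411 W/m^2
Convert: 0.1067411 W/m^2 * 1000.0 = 106.74 mW/m^2
q = 106.74 mW/m^2


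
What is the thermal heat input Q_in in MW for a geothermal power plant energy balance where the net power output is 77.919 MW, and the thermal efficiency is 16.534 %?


Q_in = W_net / (eta / 100)
Q_in = 77.919 / (16.534 / 100)
Q_in = 471.27 MW


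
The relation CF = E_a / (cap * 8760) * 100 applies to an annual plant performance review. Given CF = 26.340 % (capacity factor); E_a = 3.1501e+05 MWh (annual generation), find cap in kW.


cap = E_a / (CF/100 * 8760)
cap = 3.1501e+05 / (26.340/100 * 8760)
cap = 136.5226 MW
Convert: 136.5226 MW * 1000.0 = 1.3652e+05 kW
cap = 1.3652e+05 kW


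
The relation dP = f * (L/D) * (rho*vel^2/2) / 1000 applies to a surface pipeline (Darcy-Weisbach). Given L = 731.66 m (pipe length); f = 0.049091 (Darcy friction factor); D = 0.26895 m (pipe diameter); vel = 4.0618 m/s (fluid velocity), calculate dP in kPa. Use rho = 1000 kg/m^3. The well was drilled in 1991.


dP = f * (L/D) * (rho*vel^2/2) / 1000
dP = 0.049091 * (731.66/0.26895) * (1000*4.0618^2/2) / 1000
dP = 1101.7 kPa


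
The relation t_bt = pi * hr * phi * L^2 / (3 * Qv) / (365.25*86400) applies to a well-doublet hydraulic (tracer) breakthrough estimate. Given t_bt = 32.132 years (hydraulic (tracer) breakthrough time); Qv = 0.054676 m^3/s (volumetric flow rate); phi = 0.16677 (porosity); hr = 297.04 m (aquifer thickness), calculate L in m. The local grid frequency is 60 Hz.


L = sqrt(t_bt*365.25*86400*3*Qv / (pi*hr*phi))
L = sqrt(32.132*365.25*86400*3*0.054676 / (pi*297.04*0.16677))
L = 1033.8 m


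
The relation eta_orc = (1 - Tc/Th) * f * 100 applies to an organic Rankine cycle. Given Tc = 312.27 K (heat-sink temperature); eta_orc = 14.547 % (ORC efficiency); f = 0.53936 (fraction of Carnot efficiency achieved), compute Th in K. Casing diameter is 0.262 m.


Th = Tc / (1 - (eta_orc/100)/f)
Th = 312.27 / (1 - (14.547/100)/0.53936)
Th = 427.60 K


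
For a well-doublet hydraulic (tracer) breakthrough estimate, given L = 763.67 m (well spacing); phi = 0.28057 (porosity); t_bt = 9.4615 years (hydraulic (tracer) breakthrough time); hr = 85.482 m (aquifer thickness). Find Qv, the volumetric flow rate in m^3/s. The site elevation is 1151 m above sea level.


Qv = pi*hr*phi*L^2 / (3*t_bt*365.25*86400)
Qv = pi*85.482*0.28057*763.67^2 / (3*9.4615*365.25*86400)
Qv = 0.049056 m^3/s


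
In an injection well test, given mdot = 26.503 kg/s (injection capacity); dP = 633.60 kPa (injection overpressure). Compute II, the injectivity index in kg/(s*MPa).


II = mdot * 1000 / dP
II = 26.503 * 1000 / 633.60
II = 41.829 kg/(s*MPa)


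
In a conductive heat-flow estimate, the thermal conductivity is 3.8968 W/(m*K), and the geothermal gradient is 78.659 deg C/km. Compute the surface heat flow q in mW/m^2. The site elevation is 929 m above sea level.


q = k * grad / 1000
q = 3.8968 * 78.659 / 1000
q = 0.3065184 W/m^2
Convert: 0.3065184 W/m^2 * 1000.0 = 306.52 mW/m^2
q = 306.52 mW/m^2


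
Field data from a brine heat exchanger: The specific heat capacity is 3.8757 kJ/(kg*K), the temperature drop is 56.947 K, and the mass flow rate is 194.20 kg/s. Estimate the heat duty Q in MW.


Q = mdot * cp * dT / 1000
Q = 194.20 * 3.8757 * 56.947 / 1000
Q = 42.862 MW


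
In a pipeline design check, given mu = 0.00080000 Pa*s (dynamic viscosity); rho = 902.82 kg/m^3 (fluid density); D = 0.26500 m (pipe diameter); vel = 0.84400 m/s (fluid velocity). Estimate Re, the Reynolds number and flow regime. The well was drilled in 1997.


Step 1: Re = rho*vel*D/mu = 902.82*0.844*0.265/0.0008 = 2.5241e+05
Step 2: Re = 2.5241e+05 > 4000, so flow is turbulent.
Re = 2.5241e+05 (turbulent)


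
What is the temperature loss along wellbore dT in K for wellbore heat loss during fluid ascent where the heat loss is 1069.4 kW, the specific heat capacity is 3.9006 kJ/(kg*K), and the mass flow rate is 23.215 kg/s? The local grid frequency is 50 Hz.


dT = Q_loss / (mdot * cp)
dT = 1069.4 / (23.215 * 3.9006)
dT = 11.810 K


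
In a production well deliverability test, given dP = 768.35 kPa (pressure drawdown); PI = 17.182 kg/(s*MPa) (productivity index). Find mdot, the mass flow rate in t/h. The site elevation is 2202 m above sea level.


mdot = PI * dP / 1000
mdot = 17.182 * 768.35 / 1000
mdot = 13.20179 kg/s
Convert: 13.20179 kg/s * 3.6 = 47.526 t/h
mdot = 47.526 t/h


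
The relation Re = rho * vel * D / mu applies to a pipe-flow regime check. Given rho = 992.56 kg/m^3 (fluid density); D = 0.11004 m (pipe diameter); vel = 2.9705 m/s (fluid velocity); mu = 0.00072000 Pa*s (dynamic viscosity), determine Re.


Re = rho * vel * D / mu
Re = 992.56 * 2.9705 * 0.11004 / 0.00072000
Re = 4.5061e+05


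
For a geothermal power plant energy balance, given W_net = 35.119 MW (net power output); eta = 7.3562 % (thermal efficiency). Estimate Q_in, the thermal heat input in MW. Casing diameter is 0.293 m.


Q_in = W_net / (eta / 100)
Q_in = 35.119 / (7.3562 / 100)
Q_in = 477.41 MW


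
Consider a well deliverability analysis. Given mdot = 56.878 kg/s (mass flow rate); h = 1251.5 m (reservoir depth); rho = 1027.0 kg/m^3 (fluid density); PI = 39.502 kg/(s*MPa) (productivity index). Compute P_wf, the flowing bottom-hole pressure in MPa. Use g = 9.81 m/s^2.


Step 1: P_i = rho*g*h/1e6 = 1027.0*9.81*1251.5/1e6 = 12.60870 MPa
Step 2: P_wf = P_i - mdot/PI = 12.60870 - 56.878/39.502 = 11.169 MPa
P_wf = 11.169 MPa


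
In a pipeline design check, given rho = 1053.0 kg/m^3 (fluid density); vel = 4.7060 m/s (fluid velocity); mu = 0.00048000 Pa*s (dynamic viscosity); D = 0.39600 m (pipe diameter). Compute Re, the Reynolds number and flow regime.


Step 1: Re = rho*vel*D/mu = 1053.0*4.706*0.396/0.00048 = 4.0882e+06
Step 2: Re = 4.0882e+06 > 4000, so flow is turbulent.
Re = 4.0882e+06 (turbulent)


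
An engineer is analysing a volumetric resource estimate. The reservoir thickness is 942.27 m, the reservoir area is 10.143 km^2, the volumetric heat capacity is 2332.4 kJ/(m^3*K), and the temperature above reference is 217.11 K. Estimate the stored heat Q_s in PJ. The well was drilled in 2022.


Step 1: Vr = A*1e6*hr = 10.143*1e6*942.27 = 9.557445e+09 m^3
Step 2: Q_s = Vr*rhoc*dT/1e12 = 9.557445e+09*2332.4*217.11/1e12 = 4839.8 PJ
Q_s = 4839.8 PJ


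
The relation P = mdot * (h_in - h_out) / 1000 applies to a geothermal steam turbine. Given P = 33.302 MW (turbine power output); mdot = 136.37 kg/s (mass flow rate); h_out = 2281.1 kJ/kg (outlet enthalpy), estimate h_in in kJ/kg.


h_in = h_out + P * 1000 / mdot
h_in = 2281.1 + 33.302 * 1000 / 136.37
h_in = 2525.3 kJ/kg


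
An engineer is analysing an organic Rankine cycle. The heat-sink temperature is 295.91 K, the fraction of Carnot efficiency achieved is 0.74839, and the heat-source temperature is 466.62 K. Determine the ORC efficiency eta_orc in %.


eta_orc = (1 - Tc/Th) * f * 100
eta_orc = (1 - 295.91/466.62) * 0.74839 * 100
eta_orc = 27.379 %


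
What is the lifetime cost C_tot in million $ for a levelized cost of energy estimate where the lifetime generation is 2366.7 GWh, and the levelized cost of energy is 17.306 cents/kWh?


C_tot = LCOE / 100 * E_tot
C_tot = 17.306 / 100 * 2366.7
C_tot = 409.58 million $


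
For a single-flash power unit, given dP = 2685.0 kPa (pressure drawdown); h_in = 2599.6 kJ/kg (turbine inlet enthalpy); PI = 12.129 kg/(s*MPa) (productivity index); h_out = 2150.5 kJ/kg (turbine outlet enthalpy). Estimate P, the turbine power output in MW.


Step 1: mdot = PI * dP / 1000 = 12.129 * 2685.0 / 1000 = 32.56636 kg/s
Step 2: P = mdot*(h_in - h_out)/1000 = 32.56636*(2599.6 - 2150.5)/1000 = 14.626 MW
P = 14.626 MW


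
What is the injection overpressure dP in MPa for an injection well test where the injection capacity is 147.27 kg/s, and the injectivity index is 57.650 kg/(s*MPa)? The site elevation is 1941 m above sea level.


dP = mdot * 1000 / II
dP = 147.27 * 1000 / 57.650
dP = 2554.553 kPa
Convert: 2554.553 kPa * 0.001 = 2.5546 MPa
dP = 2.5546 MPa


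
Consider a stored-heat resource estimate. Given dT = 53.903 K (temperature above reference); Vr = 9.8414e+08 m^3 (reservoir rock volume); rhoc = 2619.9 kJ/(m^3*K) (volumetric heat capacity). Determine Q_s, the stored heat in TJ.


Q_s = Vr * rhoc * dT / 1e12
Q_s = 9.8414e+08 * 2619.9 * 53.903 / 1e12
Q_s = 138.9807 PJ
Convert: 138.9807 PJ * 1000.0 = 1.3898e+05 TJ
Q_s = 1.3898e+05 TJ


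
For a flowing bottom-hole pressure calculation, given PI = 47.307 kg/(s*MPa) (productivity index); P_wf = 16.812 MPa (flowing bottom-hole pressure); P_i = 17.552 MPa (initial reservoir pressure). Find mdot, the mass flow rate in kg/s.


mdot = (P_i - P_wf) * PI
mdot = (17.552 - 16.812) * 47.307
mdot = 35.007 kg/s


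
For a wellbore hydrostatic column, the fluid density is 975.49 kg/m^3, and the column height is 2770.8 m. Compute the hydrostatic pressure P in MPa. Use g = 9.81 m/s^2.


P = rho * g * h / 1e6
P = 975.49 * 9.81 * 2770.8 / 1e6
P = 26.515 MPa


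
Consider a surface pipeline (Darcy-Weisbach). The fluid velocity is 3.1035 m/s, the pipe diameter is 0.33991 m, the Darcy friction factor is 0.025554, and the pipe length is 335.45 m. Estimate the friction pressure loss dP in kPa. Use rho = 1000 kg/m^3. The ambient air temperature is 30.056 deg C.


dP = f * (L/D) * (rho*vel^2/2) / 1000
dP = 0.025554 * (335.45/0.33991) * (1000*3.1035^2/2) / 1000
dP = 121.45 kPa


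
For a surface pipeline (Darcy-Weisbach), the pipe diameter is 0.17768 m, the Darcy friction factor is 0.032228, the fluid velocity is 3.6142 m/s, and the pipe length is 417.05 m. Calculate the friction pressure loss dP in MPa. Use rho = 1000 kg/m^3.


dP = f * (L/D) * (rho*vel^2/2) / 1000
dP = 0.032228 * (417.05/0.17768) * (1000*3.6142^2/2) / 1000
dP = 494.0573 kPa
Convert: 494.0573 kPa * 0.001 = 0.49406 MPa
dP = 0.49406 MPa


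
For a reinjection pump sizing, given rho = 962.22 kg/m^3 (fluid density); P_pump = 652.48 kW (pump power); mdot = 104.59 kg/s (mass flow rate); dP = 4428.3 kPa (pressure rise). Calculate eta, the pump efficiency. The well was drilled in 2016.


eta = mdot * dP / (rho * P_pump)
eta = 104.59 * 4428.3 / (962.22 * 652.48)
eta = 0.73771


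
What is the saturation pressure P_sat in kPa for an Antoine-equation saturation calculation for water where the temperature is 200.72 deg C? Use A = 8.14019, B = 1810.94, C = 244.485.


P_sat = 10^(A - B/(C + T)) / 760 * 0.101325
P_sat = 10^(8.14019 - 1810.94/(244.485 + 200.72)) / 760 * 0.101325
P_sat = 1.575574 MPa
Convert: 1.575574 MPa * 1000.0 = 1575.6 kPa
P_sat = 1575.6 kPa


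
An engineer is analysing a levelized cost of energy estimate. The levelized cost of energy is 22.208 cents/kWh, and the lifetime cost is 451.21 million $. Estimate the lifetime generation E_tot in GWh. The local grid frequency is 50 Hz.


E_tot = C_tot / LCOE * 100
E_tot = 451.21 / 22.208 * 100
E_tot = 2031.7 GWh


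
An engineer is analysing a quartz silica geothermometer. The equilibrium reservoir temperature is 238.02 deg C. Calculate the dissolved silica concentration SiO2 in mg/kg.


SiO2 = 10^(5.19 - 1309/(T_eq + 273.15))
SiO2 = 10^(5.19 - 1309/(238.02 + 273.15))
SiO2 = 425.80 mg/kg


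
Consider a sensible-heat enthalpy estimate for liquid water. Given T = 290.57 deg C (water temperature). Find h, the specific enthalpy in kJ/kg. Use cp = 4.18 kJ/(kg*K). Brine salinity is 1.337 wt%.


h = cp * T
h = 4.18 * 290.57
h = 1214.6 kJ/kg


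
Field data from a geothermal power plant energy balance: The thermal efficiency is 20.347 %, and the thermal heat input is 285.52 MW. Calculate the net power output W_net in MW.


W_net = eta / 100 * Q_in
W_net = 20.347 / 100 * 285.52
W_net = 58.095 MW


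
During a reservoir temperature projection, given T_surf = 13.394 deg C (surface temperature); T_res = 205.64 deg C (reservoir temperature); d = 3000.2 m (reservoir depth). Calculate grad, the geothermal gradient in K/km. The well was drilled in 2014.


grad = (T_res - T_surf) / d * 1000
grad = (205.64 - 13.394) / 3000.2 * 1000
grad = 64.07773 deg C/km
Convert: 64.07773 deg C/km * 1.0 = 64.078 K/km
grad = 64.078 K/km


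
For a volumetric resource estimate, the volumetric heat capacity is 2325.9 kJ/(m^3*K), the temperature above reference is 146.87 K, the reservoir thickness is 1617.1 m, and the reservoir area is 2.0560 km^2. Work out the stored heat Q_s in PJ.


Step 1: Vr = A*1e6*hr = 2.056*1e6*1617.1 = 3.324758e+09 m^3
Step 2: Q_s = Vr*rhoc*dT/1e12 = 3.324758e+09*2325.9*146.87/1e12 = 1135.8 PJ
Q_s = 1135.8 PJ


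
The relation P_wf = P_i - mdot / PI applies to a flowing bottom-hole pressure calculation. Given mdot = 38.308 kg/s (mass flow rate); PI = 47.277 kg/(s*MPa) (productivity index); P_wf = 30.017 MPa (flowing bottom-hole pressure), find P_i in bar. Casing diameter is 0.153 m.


P_i = P_wf + mdot / PI
P_i = 30.017 + 38.308 / 47.277
P_i = 30.82729 MPa
Convert: 30.82729 MPa * 10.0 = 308.27 bar
P_i = 308.27 bar


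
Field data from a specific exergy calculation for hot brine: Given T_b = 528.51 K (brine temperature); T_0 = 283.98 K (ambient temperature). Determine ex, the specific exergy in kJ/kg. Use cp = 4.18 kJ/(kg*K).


ex = cp * ((T_b - T_0) - T_0 * ln(T_b/T_0))
ex = 4.18 * ((528.51 - 283.98) - 283.98 * ln(528.51/283.98))
ex = 284.80 kJ/kg


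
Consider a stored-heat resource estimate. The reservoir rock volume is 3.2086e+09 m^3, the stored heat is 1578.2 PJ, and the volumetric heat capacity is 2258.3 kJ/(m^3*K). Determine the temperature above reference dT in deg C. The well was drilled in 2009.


dT = Q_s * 1e12 / (Vr * rhoc)
dT = 1578.2 * 1e12 / (3.2086e+09 * 2258.3)
dT = 217.8035 K
Convert (temperature difference, 1 K = 1 deg C): 217.8035 K = 217.8035 deg C
dT = 217.80 deg C


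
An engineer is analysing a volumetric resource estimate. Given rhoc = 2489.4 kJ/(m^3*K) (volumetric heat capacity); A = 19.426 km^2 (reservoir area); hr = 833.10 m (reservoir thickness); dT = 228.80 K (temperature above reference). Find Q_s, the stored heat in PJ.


Step 1: Vr = A*1e6*hr = 19.426*1e6*833.1 = 1.618380e+10 m^3
Step 2: Q_s = Vr*rhoc*dT/1e12 = 1.618380e+10*2489.4*228.8/1e12 = 9217.9 PJ
Q_s = 9217.9 PJ


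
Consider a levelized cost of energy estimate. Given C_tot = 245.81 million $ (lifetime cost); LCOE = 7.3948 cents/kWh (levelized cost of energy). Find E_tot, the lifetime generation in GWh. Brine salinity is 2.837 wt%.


E_tot = C_tot / LCOE * 100
E_tot = 245.81 / 7.3948 * 100
E_tot = 3324.1 GWh


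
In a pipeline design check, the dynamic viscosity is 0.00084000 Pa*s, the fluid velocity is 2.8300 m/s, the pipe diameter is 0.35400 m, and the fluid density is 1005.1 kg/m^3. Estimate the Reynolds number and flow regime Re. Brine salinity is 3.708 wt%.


Step 1: Re = rho*vel*D/mu = 1005.1*2.83*0.354/0.00084 = 1.1987e+06
Step 2: Re = 1.1987e+06 > 4000, so flow is turbulent.
Re = 1.1987e+06 (turbulent)


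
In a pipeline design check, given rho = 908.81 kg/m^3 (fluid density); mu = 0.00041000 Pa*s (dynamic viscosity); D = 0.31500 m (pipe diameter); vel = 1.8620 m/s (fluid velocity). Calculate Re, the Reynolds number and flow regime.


Step 1: Re = rho*vel*D/mu = 908.81*1.862*0.315/0.00041 = 1.3001e+06
Step 2: Re = 1.3001e+06 > 4000, so flow is turbulent.
Re = 1.3001e+06 (turbulent)


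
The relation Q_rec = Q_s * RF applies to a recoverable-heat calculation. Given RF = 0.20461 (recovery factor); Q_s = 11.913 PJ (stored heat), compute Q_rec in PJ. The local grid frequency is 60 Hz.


Q_rec = Q_s * RF
Q_rec = 11.913 * 0.20461
Q_rec = 2.4375 PJ


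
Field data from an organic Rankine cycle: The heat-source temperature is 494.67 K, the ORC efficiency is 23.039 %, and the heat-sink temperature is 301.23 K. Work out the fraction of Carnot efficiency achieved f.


f = (eta_orc/100) / (1 - Tc/Th)
f = (23.039/100) / (1 - 301.23/494.67)
f = 0.58916


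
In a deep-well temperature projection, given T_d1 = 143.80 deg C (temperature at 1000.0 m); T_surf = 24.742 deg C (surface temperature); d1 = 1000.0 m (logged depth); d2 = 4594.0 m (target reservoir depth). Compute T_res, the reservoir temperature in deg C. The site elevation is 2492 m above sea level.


Step 1: grad = (T_d1 - T_surf)/d1 * 1000 = (143.8 - 24.742)/1000.0 * 1000 = 119.0580 deg C/km
Step 2: T_res = T_surf + grad*d2/1000 = 24.742 + 119.0580*4594.0/1000 = 571.69 deg C
T_res = 571.69 deg C


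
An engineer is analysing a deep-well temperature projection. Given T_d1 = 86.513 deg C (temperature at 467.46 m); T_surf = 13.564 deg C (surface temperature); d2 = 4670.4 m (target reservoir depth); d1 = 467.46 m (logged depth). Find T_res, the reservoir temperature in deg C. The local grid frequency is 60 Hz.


Step 1: grad = (T_d1 - T_surf)/d1 * 1000 = (86.513 - 13.564)/467.46 * 1000 = 156.0540 deg C/km
Step 2: T_res = T_surf + grad*d2/1000 = 13.564 + 156.0540*4670.4/1000 = 742.40 deg C
T_res = 742.40 deg C


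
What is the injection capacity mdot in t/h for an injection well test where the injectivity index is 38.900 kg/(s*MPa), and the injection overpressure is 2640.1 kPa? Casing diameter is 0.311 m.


mdot = II * dP / 1000
mdot = 38.900 * 2640.1 / 1000
mdot = 102.6999 kg/s
Convert: 102.6999 kg/s * 3.6 = 369.72 t/h
mdot = 369.72 t/h


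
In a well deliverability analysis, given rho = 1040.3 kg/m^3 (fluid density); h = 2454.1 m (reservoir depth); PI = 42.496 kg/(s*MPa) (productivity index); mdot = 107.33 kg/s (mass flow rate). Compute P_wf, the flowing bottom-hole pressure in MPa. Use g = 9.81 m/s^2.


Step 1: P_i = rho*g*h/1e6 = 1040.3*9.81*2454.1/1e6 = 25.04493 MPa
Step 2: P_wf = P_i - mdot/PI = 25.04493 - 107.33/42.496 = 22.519 MPa
P_wf = 22.519 MPa


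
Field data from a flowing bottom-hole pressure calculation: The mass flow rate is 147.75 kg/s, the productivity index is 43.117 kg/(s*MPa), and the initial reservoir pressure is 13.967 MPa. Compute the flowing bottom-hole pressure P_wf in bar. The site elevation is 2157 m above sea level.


P_wf = P_i - mdot / PI
P_wf = 13.967 - 147.75 / 43.117
P_wf = 10.54028 MPa
Convert: 10.54028 MPa * 10.0 = 105.40 bar
P_wf = 105.40 bar


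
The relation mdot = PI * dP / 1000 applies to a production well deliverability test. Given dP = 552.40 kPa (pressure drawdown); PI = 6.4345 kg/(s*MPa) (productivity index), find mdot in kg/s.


mdot = PI * dP / 1000
mdot = 6.4345 * 552.40 / 1000
mdot = 3.5544 kg/s


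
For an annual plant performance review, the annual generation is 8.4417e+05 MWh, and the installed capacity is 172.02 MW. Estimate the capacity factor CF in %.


CF = E_a / (cap * 8760) * 100
CF = 8.4417e+05 / (172.02 * 8760) * 100
CF = 56.020 %


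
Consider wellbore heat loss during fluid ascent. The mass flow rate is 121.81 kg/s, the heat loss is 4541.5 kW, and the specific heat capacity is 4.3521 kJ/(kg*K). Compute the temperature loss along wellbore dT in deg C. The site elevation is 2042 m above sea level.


dT = Q_loss / (mdot * cp)
dT = 4541.5 / (121.81 * 4.3521)
dT = 8.566778 K
Convert (temperature difference, 1 K = 1 deg C): 8.566778 K = 8.566778 deg C
dT = 8.5668 deg C


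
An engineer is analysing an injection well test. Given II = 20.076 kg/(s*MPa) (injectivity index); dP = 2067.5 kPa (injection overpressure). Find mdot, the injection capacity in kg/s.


mdot = II * dP / 1000
mdot = 20.076 * 2067.5 / 1000
mdot = 41.507 kg/s


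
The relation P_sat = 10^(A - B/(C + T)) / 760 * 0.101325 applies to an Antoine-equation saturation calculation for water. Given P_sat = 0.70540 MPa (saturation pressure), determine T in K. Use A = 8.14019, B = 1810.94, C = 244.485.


T = B / (A - log10(P_sat * 760 / 0.101325)) - C
T = 1810.94 / (8.14019 - log10(0.70540 * 760 / 0.101325)) - 244.485
T = 165.5400 deg C
Convert to K: 165.5400 + 273.15 = 438.69 K
T = 438.69 K


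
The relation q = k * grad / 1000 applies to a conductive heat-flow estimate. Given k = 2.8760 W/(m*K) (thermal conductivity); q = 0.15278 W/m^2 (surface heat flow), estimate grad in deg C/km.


grad = q * 1000 / k
grad = 0.15278 * 1000 / 2.8760
grad = 53.122 deg C/km


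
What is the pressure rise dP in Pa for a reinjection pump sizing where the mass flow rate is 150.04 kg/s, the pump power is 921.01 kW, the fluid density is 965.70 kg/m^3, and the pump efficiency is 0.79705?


dP = P_pump * rho * eta / mdot
dP = 921.01 * 965.70 * 0.79705 / 150.04
dP = 4724.818 kPa
Convert: 4724.818 kPa * 1000.0 = 4.7248e+06 Pa
dP = 4.7248e+06 Pa


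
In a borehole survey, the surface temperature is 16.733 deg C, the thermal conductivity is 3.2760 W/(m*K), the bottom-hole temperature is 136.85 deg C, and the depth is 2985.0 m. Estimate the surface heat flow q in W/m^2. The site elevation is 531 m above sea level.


Step 1: grad = (T_d - T_surf)/d * 1000 = (136.85 - 16.733)/2985.0 * 1000 = 40.24020 deg C/km
Step 2: q = k * grad / 1000 = 3.276 * 40.24020 / 1000 = 0.13183 W/m^2
q = 0.13183 W/m^2


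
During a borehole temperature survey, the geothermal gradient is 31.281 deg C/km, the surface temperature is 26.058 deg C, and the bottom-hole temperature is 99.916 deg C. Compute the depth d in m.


d = (T_d - T_surf) / grad * 1000
d = (99.916 - 26.058) / 31.281 * 1000
d = 2361.1 m


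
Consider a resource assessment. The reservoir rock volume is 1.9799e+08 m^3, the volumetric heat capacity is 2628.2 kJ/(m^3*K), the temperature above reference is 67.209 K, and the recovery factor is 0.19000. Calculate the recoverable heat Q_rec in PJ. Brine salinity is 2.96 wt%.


Step 1: Q_s = Vr*rhoc*dT/1e12 = 1.9799e+08*2628.2*67.209/1e12 = 34.97269 PJ
Step 2: Q_rec = Q_s * RF = 34.97269 * 0.19 = 6.6448 PJ
Q_rec = 6.6448 PJ


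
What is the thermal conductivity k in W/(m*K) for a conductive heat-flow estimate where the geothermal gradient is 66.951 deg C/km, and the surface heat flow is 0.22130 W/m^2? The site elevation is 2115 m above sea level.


k = q * 1000 / grad
k = 0.22130 * 1000 / 66.951
k = 3.3054 W/(m*K)


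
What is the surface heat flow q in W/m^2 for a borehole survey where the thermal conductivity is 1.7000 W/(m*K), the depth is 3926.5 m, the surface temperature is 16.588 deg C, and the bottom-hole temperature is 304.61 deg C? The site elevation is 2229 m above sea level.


Step 1: grad = (T_d - T_surf)/d * 1000 = (304.61 - 16.588)/3926.5 * 1000 = 73.35337 deg C/km
Step 2: q = k * grad / 1000 = 1.7 * 73.35337 / 1000 = 0.12470 W/m^2
q = 0.12470 W/m^2
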